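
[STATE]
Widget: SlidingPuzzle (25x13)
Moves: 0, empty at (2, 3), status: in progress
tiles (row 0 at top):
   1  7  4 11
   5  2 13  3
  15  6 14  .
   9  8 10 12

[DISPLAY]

┌────┬────┬────┬────┐    
│  1 │  7 │  4 │ 11 │    
├────┼────┼────┼────┤    
│  5 │  2 │ 13 │  3 │    
├────┼────┼────┼────┤    
│ 15 │  6 │ 14 │    │    
├────┼────┼────┼────┤    
│  9 │  8 │ 10 │ 12 │    
└────┴────┴────┴────┘    
Moves: 0                 
                         
                         
                         


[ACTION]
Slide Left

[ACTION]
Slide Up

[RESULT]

┌────┬────┬────┬────┐    
│  1 │  7 │  4 │ 11 │    
├────┼────┼────┼────┤    
│  5 │  2 │ 13 │  3 │    
├────┼────┼────┼────┤    
│ 15 │  6 │ 14 │ 12 │    
├────┼────┼────┼────┤    
│  9 │  8 │ 10 │    │    
└────┴────┴────┴────┘    
Moves: 1                 
                         
                         
                         


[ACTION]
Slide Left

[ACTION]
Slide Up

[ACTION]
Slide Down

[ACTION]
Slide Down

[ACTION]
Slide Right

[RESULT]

┌────┬────┬────┬────┐    
│  1 │  7 │  4 │ 11 │    
├────┼────┼────┼────┤    
│  5 │  2 │    │ 13 │    
├────┼────┼────┼────┤    
│ 15 │  6 │ 14 │  3 │    
├────┼────┼────┼────┤    
│  9 │  8 │ 10 │ 12 │    
└────┴────┴────┴────┘    
Moves: 4                 
                         
                         
                         


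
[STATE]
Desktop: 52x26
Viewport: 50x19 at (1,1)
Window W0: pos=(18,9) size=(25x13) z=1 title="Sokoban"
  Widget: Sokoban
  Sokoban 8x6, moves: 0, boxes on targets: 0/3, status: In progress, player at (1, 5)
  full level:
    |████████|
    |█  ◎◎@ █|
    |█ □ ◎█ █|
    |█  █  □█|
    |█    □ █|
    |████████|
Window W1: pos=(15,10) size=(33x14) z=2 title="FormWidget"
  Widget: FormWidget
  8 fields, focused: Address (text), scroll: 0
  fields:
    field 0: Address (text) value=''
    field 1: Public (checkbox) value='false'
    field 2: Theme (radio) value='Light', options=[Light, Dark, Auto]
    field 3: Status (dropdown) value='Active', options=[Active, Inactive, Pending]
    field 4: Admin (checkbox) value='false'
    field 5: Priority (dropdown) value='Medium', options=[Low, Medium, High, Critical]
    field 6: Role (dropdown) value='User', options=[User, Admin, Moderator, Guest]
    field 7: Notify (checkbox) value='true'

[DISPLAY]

                                                  
                                                  
                                                  
                                                  
                                                  
                                                  
                                                  
                                                  
                 ┏━━━━━━━━━━━━━━━━━━━━━━━┓        
              ┏━━━━━━━━━━━━━━━━━━━━━━━━━━━━━━━┓   
              ┃ FormWidget                    ┃   
              ┠───────────────────────────────┨   
              ┃> Address:    [               ]┃   
              ┃  Public:     [ ]              ┃   
              ┃  Theme:      (●) Light  ( ) Da┃   
              ┃  Status:     [Active        ▼]┃   
              ┃  Admin:      [ ]              ┃   
              ┃  Priority:   [Medium        ▼]┃   
              ┃  Role:       [User          ▼]┃   


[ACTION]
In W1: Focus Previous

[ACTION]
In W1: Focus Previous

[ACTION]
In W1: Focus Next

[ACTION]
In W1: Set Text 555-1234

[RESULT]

                                                  
                                                  
                                                  
                                                  
                                                  
                                                  
                                                  
                                                  
                 ┏━━━━━━━━━━━━━━━━━━━━━━━┓        
              ┏━━━━━━━━━━━━━━━━━━━━━━━━━━━━━━━┓   
              ┃ FormWidget                    ┃   
              ┠───────────────────────────────┨   
              ┃  Address:    [               ]┃   
              ┃  Public:     [ ]              ┃   
              ┃  Theme:      (●) Light  ( ) Da┃   
              ┃  Status:     [Active        ▼]┃   
              ┃  Admin:      [ ]              ┃   
              ┃  Priority:   [Medium        ▼]┃   
              ┃  Role:       [User          ▼]┃   


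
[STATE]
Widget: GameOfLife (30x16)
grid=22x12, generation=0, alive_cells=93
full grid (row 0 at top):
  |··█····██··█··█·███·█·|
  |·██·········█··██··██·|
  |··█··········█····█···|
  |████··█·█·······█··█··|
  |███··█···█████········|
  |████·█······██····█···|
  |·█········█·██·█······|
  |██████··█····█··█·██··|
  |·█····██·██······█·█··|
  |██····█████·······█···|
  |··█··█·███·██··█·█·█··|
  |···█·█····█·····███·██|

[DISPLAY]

Gen: 0                        
··█····██··█··█·███·█·        
·██·········█··██··██·        
··█··········█····█···        
████··█·█·······█··█··        
███··█···█████········        
████·█······██····█···        
·█········█·██·█······        
██████··█····█··█·██··        
·█····██·██······█·█··        
██····█████·······█···        
··█··█·███·██··█·█·█··        
···█·█····█·····███·██        
                              
                              
                              


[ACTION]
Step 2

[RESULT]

Gen: 2                        
·█·█·········██·██·█··        
█··█·········██·····██        
█··█······██·····█·█··        
·········█·█··█·██····        
···█·█··█··█··········        
····█·█··█·██·····█···        
·······███·█·█··█··█··        
···█··██·██·██··█···█·        
█······█·██·██·█···██·        
█····█··········██·█··        
█·█·█·█··█·█··········        
···██····███·····██·█·        
                              
                              
                              


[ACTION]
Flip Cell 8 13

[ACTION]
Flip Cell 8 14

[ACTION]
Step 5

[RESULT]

Gen: 7                        
······················        
·····················█        
·····██·█·············        
····█···█·············        
···█·····█·······█····        
···█·····█····█···█···        
···█·········█·██·█···        
····██·······█·█·██···        
·······█·······█████··        
····█·██·······█·███··        
···█·█··███····█······        
···██·····█···█·······        
                              
                              
                              


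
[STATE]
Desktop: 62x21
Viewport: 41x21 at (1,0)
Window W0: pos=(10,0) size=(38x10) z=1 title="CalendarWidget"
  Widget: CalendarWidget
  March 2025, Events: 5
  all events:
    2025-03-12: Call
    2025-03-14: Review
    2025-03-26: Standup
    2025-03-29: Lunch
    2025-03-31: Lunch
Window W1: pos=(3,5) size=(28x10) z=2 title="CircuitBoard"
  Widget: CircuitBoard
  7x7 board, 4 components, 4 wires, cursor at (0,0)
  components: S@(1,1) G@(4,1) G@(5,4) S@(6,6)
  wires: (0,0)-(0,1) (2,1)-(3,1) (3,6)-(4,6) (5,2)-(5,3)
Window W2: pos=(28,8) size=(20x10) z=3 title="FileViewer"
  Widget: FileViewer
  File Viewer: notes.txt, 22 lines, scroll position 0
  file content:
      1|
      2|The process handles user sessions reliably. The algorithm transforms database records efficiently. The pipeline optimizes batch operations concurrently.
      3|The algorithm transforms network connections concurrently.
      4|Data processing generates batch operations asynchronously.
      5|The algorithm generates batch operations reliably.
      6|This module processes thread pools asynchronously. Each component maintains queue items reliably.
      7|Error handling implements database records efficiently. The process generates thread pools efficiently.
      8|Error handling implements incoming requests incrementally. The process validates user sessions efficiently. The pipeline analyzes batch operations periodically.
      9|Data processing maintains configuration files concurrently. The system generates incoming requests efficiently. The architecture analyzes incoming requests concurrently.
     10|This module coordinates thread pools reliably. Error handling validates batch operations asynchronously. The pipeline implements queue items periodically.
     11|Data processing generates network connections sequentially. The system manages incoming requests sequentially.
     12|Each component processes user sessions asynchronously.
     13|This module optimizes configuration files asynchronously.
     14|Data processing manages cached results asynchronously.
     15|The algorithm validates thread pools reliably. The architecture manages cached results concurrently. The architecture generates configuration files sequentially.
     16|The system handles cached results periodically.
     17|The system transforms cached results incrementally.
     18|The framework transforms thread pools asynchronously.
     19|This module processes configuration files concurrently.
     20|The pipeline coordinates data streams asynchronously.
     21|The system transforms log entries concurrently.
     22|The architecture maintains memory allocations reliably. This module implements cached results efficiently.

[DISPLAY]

         ┏━━━━━━━━━━━━━━━━━━━━━━━━━━━━━━━
         ┃ CalendarWidget                
         ┠───────────────────────────────
         ┃             March 2025        
         ┃Mo Tu We Th Fr Sa Su           
  ┏━━━━━━━━━━━━━━━━━━━━━━━━━━┓           
  ┃ CircuitBoard             ┃           
  ┠──────────────────────────┨16         
  ┃   0 1 2 3 4 5 6        ┏━━━━━━━━━━━━━
  ┃0  [.]─ ·               ┃ FileViewer  
  ┃                        ┠─────────────
  ┃1       S               ┃             
  ┃                        ┃The process h
  ┃2       ·               ┃The algorithm
  ┗━━━━━━━━━━━━━━━━━━━━━━━━┃Data processi
                           ┃The algorithm
                           ┃This module p
                           ┗━━━━━━━━━━━━━
                                         
                                         
                                         


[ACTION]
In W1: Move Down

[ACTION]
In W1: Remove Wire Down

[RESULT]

         ┏━━━━━━━━━━━━━━━━━━━━━━━━━━━━━━━
         ┃ CalendarWidget                
         ┠───────────────────────────────
         ┃             March 2025        
         ┃Mo Tu We Th Fr Sa Su           
  ┏━━━━━━━━━━━━━━━━━━━━━━━━━━┓           
  ┃ CircuitBoard             ┃           
  ┠──────────────────────────┨16         
  ┃   0 1 2 3 4 5 6        ┏━━━━━━━━━━━━━
  ┃0   · ─ ·               ┃ FileViewer  
  ┃                        ┠─────────────
  ┃1  [.]  S               ┃             
  ┃                        ┃The process h
  ┃2       ·               ┃The algorithm
  ┗━━━━━━━━━━━━━━━━━━━━━━━━┃Data processi
                           ┃The algorithm
                           ┃This module p
                           ┗━━━━━━━━━━━━━
                                         
                                         
                                         


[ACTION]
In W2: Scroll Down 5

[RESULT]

         ┏━━━━━━━━━━━━━━━━━━━━━━━━━━━━━━━
         ┃ CalendarWidget                
         ┠───────────────────────────────
         ┃             March 2025        
         ┃Mo Tu We Th Fr Sa Su           
  ┏━━━━━━━━━━━━━━━━━━━━━━━━━━┓           
  ┃ CircuitBoard             ┃           
  ┠──────────────────────────┨16         
  ┃   0 1 2 3 4 5 6        ┏━━━━━━━━━━━━━
  ┃0   · ─ ·               ┃ FileViewer  
  ┃                        ┠─────────────
  ┃1  [.]  S               ┃This module p
  ┃                        ┃Error handlin
  ┃2       ·               ┃Error handlin
  ┗━━━━━━━━━━━━━━━━━━━━━━━━┃Data processi
                           ┃This module c
                           ┃Data processi
                           ┗━━━━━━━━━━━━━
                                         
                                         
                                         


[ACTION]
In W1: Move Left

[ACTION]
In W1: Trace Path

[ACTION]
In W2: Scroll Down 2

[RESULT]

         ┏━━━━━━━━━━━━━━━━━━━━━━━━━━━━━━━
         ┃ CalendarWidget                
         ┠───────────────────────────────
         ┃             March 2025        
         ┃Mo Tu We Th Fr Sa Su           
  ┏━━━━━━━━━━━━━━━━━━━━━━━━━━┓           
  ┃ CircuitBoard             ┃           
  ┠──────────────────────────┨16         
  ┃   0 1 2 3 4 5 6        ┏━━━━━━━━━━━━━
  ┃0   · ─ ·               ┃ FileViewer  
  ┃                        ┠─────────────
  ┃1  [.]  S               ┃Error handlin
  ┃                        ┃Data processi
  ┃2       ·               ┃This module c
  ┗━━━━━━━━━━━━━━━━━━━━━━━━┃Data processi
                           ┃Each componen
                           ┃This module o
                           ┗━━━━━━━━━━━━━
                                         
                                         
                                         


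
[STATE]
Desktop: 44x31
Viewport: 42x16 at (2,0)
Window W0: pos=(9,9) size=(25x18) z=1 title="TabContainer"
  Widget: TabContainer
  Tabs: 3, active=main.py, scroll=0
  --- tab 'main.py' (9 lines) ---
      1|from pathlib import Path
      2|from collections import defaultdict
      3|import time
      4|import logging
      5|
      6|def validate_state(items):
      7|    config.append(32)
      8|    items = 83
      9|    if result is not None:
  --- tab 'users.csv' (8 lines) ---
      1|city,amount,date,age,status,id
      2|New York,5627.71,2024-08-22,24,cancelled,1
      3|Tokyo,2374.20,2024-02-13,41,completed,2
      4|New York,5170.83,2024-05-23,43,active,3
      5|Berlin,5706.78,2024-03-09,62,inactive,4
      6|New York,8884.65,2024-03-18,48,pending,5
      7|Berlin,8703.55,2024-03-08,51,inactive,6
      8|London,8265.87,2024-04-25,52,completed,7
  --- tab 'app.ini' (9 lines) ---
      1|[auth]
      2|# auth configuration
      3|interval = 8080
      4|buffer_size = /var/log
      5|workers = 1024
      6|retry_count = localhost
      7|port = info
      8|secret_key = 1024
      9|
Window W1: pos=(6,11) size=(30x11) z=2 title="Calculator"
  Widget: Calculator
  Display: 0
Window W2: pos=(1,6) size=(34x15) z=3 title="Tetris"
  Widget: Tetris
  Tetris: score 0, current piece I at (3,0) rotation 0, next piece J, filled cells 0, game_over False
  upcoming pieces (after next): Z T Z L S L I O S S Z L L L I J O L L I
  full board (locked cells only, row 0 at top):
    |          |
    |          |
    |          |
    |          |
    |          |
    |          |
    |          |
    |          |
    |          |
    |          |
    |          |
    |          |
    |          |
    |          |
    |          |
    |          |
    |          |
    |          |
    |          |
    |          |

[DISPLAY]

                                          
                                          
                                          
                                          
                                          
                                          
━━━━━━━━━━━━━━━━━━━━━━━━━━━━━━━━┓         
 Tetris                         ┃         
────────────────────────────────┨         
          │Next:                ┃         
          │█                    ┃         
          │███                  ┃┓        
          │                     ┃┃        
          │                     ┃┨        
          │                     ┃┃        
          │Score:               ┃┃        


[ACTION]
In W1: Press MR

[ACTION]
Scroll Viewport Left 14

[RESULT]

                                          
                                          
                                          
                                          
                                          
                                          
 ┏━━━━━━━━━━━━━━━━━━━━━━━━━━━━━━━━┓       
 ┃ Tetris                         ┃       
 ┠────────────────────────────────┨       
 ┃          │Next:                ┃       
 ┃          │█                    ┃       
 ┃          │███                  ┃┓      
 ┃          │                     ┃┃      
 ┃          │                     ┃┨      
 ┃          │                     ┃┃      
 ┃          │Score:               ┃┃      


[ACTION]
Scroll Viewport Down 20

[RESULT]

 ┃          │Score:               ┃┃      
 ┃          │0                    ┃┃      
 ┃          │                     ┃┃      
 ┃          │                     ┃┃      
 ┃          │                     ┃┃      
 ┗━━━━━━━━━━━━━━━━━━━━━━━━━━━━━━━━┛┃      
      ┗━━━━━━━━━━━━━━━━━━━━━━━━━━━━┛      
         ┃    if result is not No┃        
         ┃                       ┃        
         ┃                       ┃        
         ┃                       ┃        
         ┗━━━━━━━━━━━━━━━━━━━━━━━┛        
                                          
                                          
                                          
                                          


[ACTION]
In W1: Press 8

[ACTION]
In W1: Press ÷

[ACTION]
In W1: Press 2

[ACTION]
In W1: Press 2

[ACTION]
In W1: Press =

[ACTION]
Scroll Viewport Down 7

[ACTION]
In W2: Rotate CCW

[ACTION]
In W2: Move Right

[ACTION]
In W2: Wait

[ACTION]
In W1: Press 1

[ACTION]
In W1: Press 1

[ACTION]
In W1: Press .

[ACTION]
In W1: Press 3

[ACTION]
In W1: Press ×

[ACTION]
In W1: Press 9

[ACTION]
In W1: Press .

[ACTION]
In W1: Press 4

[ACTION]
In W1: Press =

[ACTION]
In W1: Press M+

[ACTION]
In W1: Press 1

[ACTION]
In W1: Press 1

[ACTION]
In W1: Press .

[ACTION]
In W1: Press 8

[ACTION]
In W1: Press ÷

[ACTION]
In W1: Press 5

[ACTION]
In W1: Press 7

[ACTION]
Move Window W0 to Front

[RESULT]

 ┃       ┃from collections import┃┃┃      
 ┃       ┃import time            ┃┃┃      
 ┃       ┃import logging         ┃┃┃      
 ┃       ┃                       ┃┃┃      
 ┃       ┃def validate_state(item┃┃┃      
 ┗━━━━━━━┃    config.append(32)  ┃┛┃      
      ┗━━┃    items = 83         ┃━┛      
         ┃    if result is not No┃        
         ┃                       ┃        
         ┃                       ┃        
         ┃                       ┃        
         ┗━━━━━━━━━━━━━━━━━━━━━━━┛        
                                          
                                          
                                          
                                          


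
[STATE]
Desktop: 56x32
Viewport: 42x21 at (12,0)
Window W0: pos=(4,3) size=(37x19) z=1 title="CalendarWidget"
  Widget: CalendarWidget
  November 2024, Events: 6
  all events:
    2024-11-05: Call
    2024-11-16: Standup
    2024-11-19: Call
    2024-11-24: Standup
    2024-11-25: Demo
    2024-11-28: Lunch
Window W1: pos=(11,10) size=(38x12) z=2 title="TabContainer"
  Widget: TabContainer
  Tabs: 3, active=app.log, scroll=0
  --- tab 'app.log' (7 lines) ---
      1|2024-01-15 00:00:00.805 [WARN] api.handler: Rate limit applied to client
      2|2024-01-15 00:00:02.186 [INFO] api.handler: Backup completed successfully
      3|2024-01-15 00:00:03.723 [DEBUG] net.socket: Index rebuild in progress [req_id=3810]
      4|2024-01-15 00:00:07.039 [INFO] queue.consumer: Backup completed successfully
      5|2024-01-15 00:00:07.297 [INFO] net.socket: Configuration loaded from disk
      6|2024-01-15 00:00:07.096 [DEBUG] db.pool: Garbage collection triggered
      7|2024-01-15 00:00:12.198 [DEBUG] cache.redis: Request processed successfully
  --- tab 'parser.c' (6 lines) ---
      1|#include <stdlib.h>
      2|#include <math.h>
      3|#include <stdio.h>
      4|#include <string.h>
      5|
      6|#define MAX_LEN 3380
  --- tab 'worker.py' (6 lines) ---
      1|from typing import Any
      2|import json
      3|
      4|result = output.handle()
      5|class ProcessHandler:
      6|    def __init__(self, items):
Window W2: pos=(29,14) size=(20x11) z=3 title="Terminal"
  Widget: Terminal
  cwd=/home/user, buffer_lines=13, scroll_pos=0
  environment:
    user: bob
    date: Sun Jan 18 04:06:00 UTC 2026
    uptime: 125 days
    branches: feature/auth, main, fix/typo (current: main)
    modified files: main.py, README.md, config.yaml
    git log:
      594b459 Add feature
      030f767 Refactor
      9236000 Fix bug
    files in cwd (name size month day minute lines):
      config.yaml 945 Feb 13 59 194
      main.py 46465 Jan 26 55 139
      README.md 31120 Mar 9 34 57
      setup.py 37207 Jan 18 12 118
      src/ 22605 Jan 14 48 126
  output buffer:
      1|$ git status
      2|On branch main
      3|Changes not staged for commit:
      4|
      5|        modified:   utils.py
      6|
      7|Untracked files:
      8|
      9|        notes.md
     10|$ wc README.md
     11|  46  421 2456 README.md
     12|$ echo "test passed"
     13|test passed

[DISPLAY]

                                          
                                          
                                          
━━━━━━━━━━━━━━━━━━━━━━━━━━━━┓             
arWidget                    ┃             
────────────────────────────┨             
    November 2024           ┃             
e Th Fr Sa Su               ┃             
      1  2  3               ┃             
 6  7  8  9 10              ┃             
━━━━━━━━━━━━━━━━━━━━━━━━━━━━━━━━━━━━┓     
 TabContainer                       ┃     
────────────────────────────────────┨     
[app.log]│ parser.c │ worker.py     ┃     
─────────────────┏━━━━━━━━━━━━━━━━━━┓     
2024-01-15 00:00:┃ Terminal         ┃     
2024-01-15 00:00:┠──────────────────┨     
2024-01-15 00:00:┃$ git status      ┃     
2024-01-15 00:00:┃On branch main    ┃     
2024-01-15 00:00:┃Changes not staged┃     
2024-01-15 00:00:┃                  ┃     


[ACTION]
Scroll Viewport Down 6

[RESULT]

    November 2024           ┃             
e Th Fr Sa Su               ┃             
      1  2  3               ┃             
 6  7  8  9 10              ┃             
━━━━━━━━━━━━━━━━━━━━━━━━━━━━━━━━━━━━┓     
 TabContainer                       ┃     
────────────────────────────────────┨     
[app.log]│ parser.c │ worker.py     ┃     
─────────────────┏━━━━━━━━━━━━━━━━━━┓     
2024-01-15 00:00:┃ Terminal         ┃     
2024-01-15 00:00:┠──────────────────┨     
2024-01-15 00:00:┃$ git status      ┃     
2024-01-15 00:00:┃On branch main    ┃     
2024-01-15 00:00:┃Changes not staged┃     
2024-01-15 00:00:┃                  ┃     
━━━━━━━━━━━━━━━━━┃        modified: ┃     
                 ┃                  ┃     
                 ┃Untracked files:  ┃     
                 ┗━━━━━━━━━━━━━━━━━━┛     
                                          
                                          


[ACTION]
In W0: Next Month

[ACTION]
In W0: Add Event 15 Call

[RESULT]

    December 2024           ┃             
e Th Fr Sa Su               ┃             
            1               ┃             
4  5  6  7  8               ┃             
━━━━━━━━━━━━━━━━━━━━━━━━━━━━━━━━━━━━┓     
 TabContainer                       ┃     
────────────────────────────────────┨     
[app.log]│ parser.c │ worker.py     ┃     
─────────────────┏━━━━━━━━━━━━━━━━━━┓     
2024-01-15 00:00:┃ Terminal         ┃     
2024-01-15 00:00:┠──────────────────┨     
2024-01-15 00:00:┃$ git status      ┃     
2024-01-15 00:00:┃On branch main    ┃     
2024-01-15 00:00:┃Changes not staged┃     
2024-01-15 00:00:┃                  ┃     
━━━━━━━━━━━━━━━━━┃        modified: ┃     
                 ┃                  ┃     
                 ┃Untracked files:  ┃     
                 ┗━━━━━━━━━━━━━━━━━━┛     
                                          
                                          


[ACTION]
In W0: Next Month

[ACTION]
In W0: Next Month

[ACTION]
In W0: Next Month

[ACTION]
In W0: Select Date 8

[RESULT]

      March 2025            ┃             
e Th Fr Sa Su               ┃             
         1  2               ┃             
5  6  7 [ 8]  9             ┃             
━━━━━━━━━━━━━━━━━━━━━━━━━━━━━━━━━━━━┓     
 TabContainer                       ┃     
────────────────────────────────────┨     
[app.log]│ parser.c │ worker.py     ┃     
─────────────────┏━━━━━━━━━━━━━━━━━━┓     
2024-01-15 00:00:┃ Terminal         ┃     
2024-01-15 00:00:┠──────────────────┨     
2024-01-15 00:00:┃$ git status      ┃     
2024-01-15 00:00:┃On branch main    ┃     
2024-01-15 00:00:┃Changes not staged┃     
2024-01-15 00:00:┃                  ┃     
━━━━━━━━━━━━━━━━━┃        modified: ┃     
                 ┃                  ┃     
                 ┃Untracked files:  ┃     
                 ┗━━━━━━━━━━━━━━━━━━┛     
                                          
                                          


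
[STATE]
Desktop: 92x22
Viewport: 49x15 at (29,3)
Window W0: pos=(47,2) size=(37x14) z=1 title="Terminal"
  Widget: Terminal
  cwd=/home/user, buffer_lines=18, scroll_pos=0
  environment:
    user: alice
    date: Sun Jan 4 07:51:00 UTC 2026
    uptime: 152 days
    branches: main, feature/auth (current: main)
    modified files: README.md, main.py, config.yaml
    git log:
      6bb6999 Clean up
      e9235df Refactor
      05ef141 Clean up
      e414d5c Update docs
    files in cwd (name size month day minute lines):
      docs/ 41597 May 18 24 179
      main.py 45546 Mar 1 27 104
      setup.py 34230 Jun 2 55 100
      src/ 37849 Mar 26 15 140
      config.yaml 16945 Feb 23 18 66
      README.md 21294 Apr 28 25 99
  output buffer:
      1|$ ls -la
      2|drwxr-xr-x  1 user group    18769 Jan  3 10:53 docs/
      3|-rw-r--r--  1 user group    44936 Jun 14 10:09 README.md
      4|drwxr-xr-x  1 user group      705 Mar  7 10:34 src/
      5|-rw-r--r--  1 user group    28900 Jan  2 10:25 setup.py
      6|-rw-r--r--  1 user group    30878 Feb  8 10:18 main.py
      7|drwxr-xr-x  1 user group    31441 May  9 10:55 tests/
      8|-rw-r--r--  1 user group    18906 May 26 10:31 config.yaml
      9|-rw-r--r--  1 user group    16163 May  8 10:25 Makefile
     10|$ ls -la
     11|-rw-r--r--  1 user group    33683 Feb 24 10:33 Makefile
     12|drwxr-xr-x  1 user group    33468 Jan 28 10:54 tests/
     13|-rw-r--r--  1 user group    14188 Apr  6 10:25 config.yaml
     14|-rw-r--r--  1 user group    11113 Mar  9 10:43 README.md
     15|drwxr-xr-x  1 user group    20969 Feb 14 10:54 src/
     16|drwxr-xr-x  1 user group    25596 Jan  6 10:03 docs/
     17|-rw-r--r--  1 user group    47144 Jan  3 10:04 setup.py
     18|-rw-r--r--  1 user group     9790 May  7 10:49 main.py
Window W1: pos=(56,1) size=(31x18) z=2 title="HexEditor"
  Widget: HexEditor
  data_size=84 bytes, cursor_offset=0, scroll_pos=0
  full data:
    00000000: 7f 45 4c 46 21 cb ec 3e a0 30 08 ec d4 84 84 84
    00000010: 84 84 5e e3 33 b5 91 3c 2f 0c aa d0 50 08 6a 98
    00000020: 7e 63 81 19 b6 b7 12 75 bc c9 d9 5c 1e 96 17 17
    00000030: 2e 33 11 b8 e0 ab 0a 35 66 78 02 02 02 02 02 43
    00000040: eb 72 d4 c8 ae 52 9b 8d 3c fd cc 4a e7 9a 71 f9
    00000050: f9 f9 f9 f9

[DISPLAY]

                  ┃ Termina┠─────────────────────
                  ┠────────┃00000000  7F 45 4c 46
                  ┃$ ls -la┃00000010  84 84 5e e3
                  ┃drwxr-xr┃00000020  7e 63 81 19
                  ┃-rw-r--r┃00000030  2e 33 11 b8
                  ┃drwxr-xr┃00000040  eb 72 d4 c8
                  ┃-rw-r--r┃00000050  f9 f9 f9 f9
                  ┃-rw-r--r┃                     
                  ┃drwxr-xr┃                     
                  ┃-rw-r--r┃                     
                  ┃-rw-r--r┃                     
                  ┃$ ls -la┃                     
                  ┗━━━━━━━━┃                     
                           ┃                     
                           ┃                     


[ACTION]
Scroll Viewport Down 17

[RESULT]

                  ┃-rw-r--r┃00000030  2e 33 11 b8
                  ┃drwxr-xr┃00000040  eb 72 d4 c8
                  ┃-rw-r--r┃00000050  f9 f9 f9 f9
                  ┃-rw-r--r┃                     
                  ┃drwxr-xr┃                     
                  ┃-rw-r--r┃                     
                  ┃-rw-r--r┃                     
                  ┃$ ls -la┃                     
                  ┗━━━━━━━━┃                     
                           ┃                     
                           ┃                     
                           ┗━━━━━━━━━━━━━━━━━━━━━
                                                 
                                                 
                                                 


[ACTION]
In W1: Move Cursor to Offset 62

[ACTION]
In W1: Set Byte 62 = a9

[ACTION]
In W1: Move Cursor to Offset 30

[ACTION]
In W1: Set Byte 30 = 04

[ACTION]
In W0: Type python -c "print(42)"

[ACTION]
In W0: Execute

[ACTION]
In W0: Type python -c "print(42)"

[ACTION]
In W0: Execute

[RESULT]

                  ┃drwxr-xr┃00000030  2e 33 11 b8
                  ┃-rw-r--r┃00000040  eb 72 d4 c8
                  ┃-rw-r--r┃00000050  f9 f9 f9 f9
                  ┃$ python┃                     
                  ┃42      ┃                     
                  ┃$ python┃                     
                  ┃42      ┃                     
                  ┃$ █     ┃                     
                  ┗━━━━━━━━┃                     
                           ┃                     
                           ┃                     
                           ┗━━━━━━━━━━━━━━━━━━━━━
                                                 
                                                 
                                                 


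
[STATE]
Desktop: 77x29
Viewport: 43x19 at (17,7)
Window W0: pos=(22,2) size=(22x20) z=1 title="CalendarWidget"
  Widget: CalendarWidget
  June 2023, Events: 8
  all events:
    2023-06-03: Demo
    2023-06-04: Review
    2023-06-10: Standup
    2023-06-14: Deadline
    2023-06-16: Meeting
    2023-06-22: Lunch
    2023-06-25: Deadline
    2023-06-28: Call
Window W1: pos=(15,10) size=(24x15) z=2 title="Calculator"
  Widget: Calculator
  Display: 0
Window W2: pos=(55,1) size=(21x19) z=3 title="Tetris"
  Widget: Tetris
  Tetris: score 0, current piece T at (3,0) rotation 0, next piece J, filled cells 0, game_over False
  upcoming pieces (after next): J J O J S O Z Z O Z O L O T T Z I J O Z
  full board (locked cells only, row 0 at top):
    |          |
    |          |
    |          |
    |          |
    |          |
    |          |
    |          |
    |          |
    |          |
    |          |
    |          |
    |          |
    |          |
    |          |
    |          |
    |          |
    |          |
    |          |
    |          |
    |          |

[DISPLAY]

     ┃          1  2  3*  ┃           ┃    
     ┃ 5  6  7  8  9 10* 1┃           ┃    
     ┃12 13 14* 15 16* 17 ┃           ┃    
━━━━━━━━━━━━━━━━━━━━━┓24 2┃           ┃    
Calculator           ┃    ┃           ┃    
─────────────────────┨    ┃           ┃    
                    0┃    ┃           ┃    
───┬───┬───┬───┐     ┃    ┃           ┃    
 7 │ 8 │ 9 │ ÷ │     ┃    ┃           ┃    
───┼───┼───┼───┤     ┃    ┃           ┃    
 4 │ 5 │ 6 │ × │     ┃    ┃           ┃    
───┼───┼───┼───┤     ┃    ┃           ┃    
 1 │ 2 │ 3 │ - │     ┃    ┃           ┗━━━━
───┼───┼───┼───┤     ┃    ┃                
 0 │ . │ = │ + │     ┃━━━━┛                
───┼───┼───┼───┤     ┃                     
 C │ MC│ MR│ M+│     ┃                     
━━━━━━━━━━━━━━━━━━━━━┛                     
                                           


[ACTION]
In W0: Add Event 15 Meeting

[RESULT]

     ┃          1  2  3*  ┃           ┃    
     ┃ 5  6  7  8  9 10* 1┃           ┃    
     ┃12 13 14* 15* 16* 17┃           ┃    
━━━━━━━━━━━━━━━━━━━━━┓24 2┃           ┃    
Calculator           ┃    ┃           ┃    
─────────────────────┨    ┃           ┃    
                    0┃    ┃           ┃    
───┬───┬───┬───┐     ┃    ┃           ┃    
 7 │ 8 │ 9 │ ÷ │     ┃    ┃           ┃    
───┼───┼───┼───┤     ┃    ┃           ┃    
 4 │ 5 │ 6 │ × │     ┃    ┃           ┃    
───┼───┼───┼───┤     ┃    ┃           ┃    
 1 │ 2 │ 3 │ - │     ┃    ┃           ┗━━━━
───┼───┼───┼───┤     ┃    ┃                
 0 │ . │ = │ + │     ┃━━━━┛                
───┼───┼───┼───┤     ┃                     
 C │ MC│ MR│ M+│     ┃                     
━━━━━━━━━━━━━━━━━━━━━┛                     
                                           


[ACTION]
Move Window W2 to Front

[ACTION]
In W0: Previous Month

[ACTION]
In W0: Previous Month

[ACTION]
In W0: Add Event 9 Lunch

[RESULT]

     ┃                1  2┃           ┃    
     ┃ 3  4  5  6  7  8  9┃           ┃    
     ┃10 11 12 13 14 15 16┃           ┃    
━━━━━━━━━━━━━━━━━━━━━┓2 23┃           ┃    
Calculator           ┃9 30┃           ┃    
─────────────────────┨    ┃           ┃    
                    0┃    ┃           ┃    
───┬───┬───┬───┐     ┃    ┃           ┃    
 7 │ 8 │ 9 │ ÷ │     ┃    ┃           ┃    
───┼───┼───┼───┤     ┃    ┃           ┃    
 4 │ 5 │ 6 │ × │     ┃    ┃           ┃    
───┼───┼───┼───┤     ┃    ┃           ┃    
 1 │ 2 │ 3 │ - │     ┃    ┃           ┗━━━━
───┼───┼───┼───┤     ┃    ┃                
 0 │ . │ = │ + │     ┃━━━━┛                
───┼───┼───┼───┤     ┃                     
 C │ MC│ MR│ M+│     ┃                     
━━━━━━━━━━━━━━━━━━━━━┛                     
                                           
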